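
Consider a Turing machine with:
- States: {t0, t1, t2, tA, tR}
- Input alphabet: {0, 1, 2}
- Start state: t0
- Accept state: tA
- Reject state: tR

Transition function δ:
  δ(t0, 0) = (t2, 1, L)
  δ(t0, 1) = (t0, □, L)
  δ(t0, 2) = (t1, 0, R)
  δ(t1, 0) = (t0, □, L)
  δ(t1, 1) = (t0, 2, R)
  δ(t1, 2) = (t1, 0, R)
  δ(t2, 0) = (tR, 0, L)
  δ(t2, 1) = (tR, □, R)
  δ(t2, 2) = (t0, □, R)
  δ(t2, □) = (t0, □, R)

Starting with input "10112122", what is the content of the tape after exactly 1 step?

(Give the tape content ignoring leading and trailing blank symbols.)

Execution trace:
Initial: [t0]10112122
Step 1: δ(t0, 1) = (t0, □, L) → [t0]□□0112122

No transition is defined for δ(t0, □). By convention the machine halts and rejects.

After 1 step, the tape (ignoring leading/trailing blanks) is: 0112122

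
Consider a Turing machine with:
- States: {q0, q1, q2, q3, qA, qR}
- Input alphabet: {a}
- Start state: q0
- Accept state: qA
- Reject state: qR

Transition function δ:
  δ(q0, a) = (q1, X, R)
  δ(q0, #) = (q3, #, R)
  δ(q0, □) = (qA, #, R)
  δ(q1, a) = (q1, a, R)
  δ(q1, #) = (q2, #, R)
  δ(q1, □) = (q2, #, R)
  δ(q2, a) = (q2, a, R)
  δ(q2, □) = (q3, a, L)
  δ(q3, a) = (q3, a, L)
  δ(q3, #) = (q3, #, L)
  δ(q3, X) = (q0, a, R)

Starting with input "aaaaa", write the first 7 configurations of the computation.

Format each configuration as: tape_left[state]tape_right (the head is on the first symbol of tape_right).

Transitions applied:
Step 1: δ(q0, a) = (q1, X, R)
Step 2: δ(q1, a) = (q1, a, R)
Step 3: δ(q1, a) = (q1, a, R)
Step 4: δ(q1, a) = (q1, a, R)
Step 5: δ(q1, a) = (q1, a, R)
Step 6: δ(q1, □) = (q2, #, R)

The first 7 configurations are:
[q0]aaaaa ⊢ X[q1]aaaa ⊢ Xa[q1]aaa ⊢ Xaa[q1]aa ⊢ Xaaa[q1]a ⊢ Xaaaa[q1]□ ⊢ Xaaaa#[q2]□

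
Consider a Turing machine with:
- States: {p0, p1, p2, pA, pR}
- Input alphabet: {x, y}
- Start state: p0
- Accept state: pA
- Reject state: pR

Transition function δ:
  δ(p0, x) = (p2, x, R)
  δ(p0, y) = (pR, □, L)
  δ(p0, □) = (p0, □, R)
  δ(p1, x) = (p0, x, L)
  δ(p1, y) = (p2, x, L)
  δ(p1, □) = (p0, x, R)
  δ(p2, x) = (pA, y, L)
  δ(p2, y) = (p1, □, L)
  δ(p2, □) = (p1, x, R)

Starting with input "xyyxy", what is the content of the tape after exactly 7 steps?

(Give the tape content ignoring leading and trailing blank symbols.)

Execution trace:
Initial: [p0]xyyxy
Step 1: δ(p0, x) = (p2, x, R) → x[p2]yyxy
Step 2: δ(p2, y) = (p1, □, L) → [p1]x□yxy
Step 3: δ(p1, x) = (p0, x, L) → [p0]□x□yxy
Step 4: δ(p0, □) = (p0, □, R) → □[p0]x□yxy
Step 5: δ(p0, x) = (p2, x, R) → □x[p2]□yxy
Step 6: δ(p2, □) = (p1, x, R) → □xx[p1]yxy
Step 7: δ(p1, y) = (p2, x, L) → □x[p2]xxxy

After 7 steps, the tape (ignoring leading/trailing blanks) is: xxxxy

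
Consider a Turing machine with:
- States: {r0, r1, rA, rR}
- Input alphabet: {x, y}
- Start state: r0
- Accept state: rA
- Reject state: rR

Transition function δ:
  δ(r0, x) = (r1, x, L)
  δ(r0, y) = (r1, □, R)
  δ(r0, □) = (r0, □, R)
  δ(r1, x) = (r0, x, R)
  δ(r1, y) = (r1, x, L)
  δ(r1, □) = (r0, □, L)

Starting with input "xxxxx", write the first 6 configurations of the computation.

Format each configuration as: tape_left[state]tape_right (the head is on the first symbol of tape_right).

Transitions applied:
Step 1: δ(r0, x) = (r1, x, L)
Step 2: δ(r1, □) = (r0, □, L)
Step 3: δ(r0, □) = (r0, □, R)
Step 4: δ(r0, □) = (r0, □, R)
Step 5: δ(r0, x) = (r1, x, L)

The first 6 configurations are:
[r0]xxxxx ⊢ [r1]□xxxxx ⊢ [r0]□□xxxxx ⊢ □[r0]□xxxxx ⊢ □□[r0]xxxxx ⊢ □[r1]□xxxxx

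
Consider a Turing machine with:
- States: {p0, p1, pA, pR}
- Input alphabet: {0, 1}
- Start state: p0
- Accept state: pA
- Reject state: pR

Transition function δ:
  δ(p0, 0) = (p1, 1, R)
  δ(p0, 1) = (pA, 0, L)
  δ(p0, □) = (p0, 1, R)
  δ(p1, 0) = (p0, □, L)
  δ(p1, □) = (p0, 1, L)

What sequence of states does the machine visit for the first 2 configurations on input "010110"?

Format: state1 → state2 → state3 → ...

Execution trace:
Initial: [p0]010110
Step 1: δ(p0, 0) = (p1, 1, R) → 1[p1]10110

No transition is defined for δ(p1, 1). By convention the machine halts and rejects.

State sequence: p0 → p1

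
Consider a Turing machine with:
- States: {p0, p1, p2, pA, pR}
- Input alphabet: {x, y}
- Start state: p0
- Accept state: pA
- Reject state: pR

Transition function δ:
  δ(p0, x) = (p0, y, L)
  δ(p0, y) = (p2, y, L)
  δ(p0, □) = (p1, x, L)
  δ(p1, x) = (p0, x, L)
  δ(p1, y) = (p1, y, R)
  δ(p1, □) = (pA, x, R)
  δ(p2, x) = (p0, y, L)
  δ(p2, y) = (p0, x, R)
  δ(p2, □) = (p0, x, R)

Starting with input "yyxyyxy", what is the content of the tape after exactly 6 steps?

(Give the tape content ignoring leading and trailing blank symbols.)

Execution trace:
Initial: [p0]yyxyyxy
Step 1: δ(p0, y) = (p2, y, L) → [p2]□yyxyyxy
Step 2: δ(p2, □) = (p0, x, R) → x[p0]yyxyyxy
Step 3: δ(p0, y) = (p2, y, L) → [p2]xyyxyyxy
Step 4: δ(p2, x) = (p0, y, L) → [p0]□yyyxyyxy
Step 5: δ(p0, □) = (p1, x, L) → [p1]□xyyyxyyxy
Step 6: δ(p1, □) = (pA, x, R) → x[pA]xyyyxyyxy

The machine reaches the accept state pA and halts.

After 6 steps, the tape (ignoring leading/trailing blanks) is: xxyyyxyyxy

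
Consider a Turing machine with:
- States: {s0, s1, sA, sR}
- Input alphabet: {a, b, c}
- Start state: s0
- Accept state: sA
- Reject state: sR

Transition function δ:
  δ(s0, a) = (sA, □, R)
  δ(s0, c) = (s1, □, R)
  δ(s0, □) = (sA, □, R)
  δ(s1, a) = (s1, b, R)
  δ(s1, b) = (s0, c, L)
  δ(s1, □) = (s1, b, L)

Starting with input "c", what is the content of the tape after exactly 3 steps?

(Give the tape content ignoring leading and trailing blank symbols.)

Execution trace:
Initial: [s0]c
Step 1: δ(s0, c) = (s1, □, R) → □[s1]□
Step 2: δ(s1, □) = (s1, b, L) → [s1]□b
Step 3: δ(s1, □) = (s1, b, L) → [s1]□bb

After 3 steps, the tape (ignoring leading/trailing blanks) is: bb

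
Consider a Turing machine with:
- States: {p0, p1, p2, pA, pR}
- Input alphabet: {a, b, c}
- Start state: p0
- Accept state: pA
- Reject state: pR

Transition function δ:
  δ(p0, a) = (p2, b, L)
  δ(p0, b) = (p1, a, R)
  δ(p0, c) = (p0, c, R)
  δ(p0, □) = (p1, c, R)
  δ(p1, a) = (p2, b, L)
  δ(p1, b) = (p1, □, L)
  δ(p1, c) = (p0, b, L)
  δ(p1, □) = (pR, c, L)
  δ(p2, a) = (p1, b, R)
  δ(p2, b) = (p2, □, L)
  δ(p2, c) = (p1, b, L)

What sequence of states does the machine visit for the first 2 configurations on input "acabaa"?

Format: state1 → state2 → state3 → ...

Execution trace:
Initial: [p0]acabaa
Step 1: δ(p0, a) = (p2, b, L) → [p2]□bcabaa

No transition is defined for δ(p2, □). By convention the machine halts and rejects.

State sequence: p0 → p2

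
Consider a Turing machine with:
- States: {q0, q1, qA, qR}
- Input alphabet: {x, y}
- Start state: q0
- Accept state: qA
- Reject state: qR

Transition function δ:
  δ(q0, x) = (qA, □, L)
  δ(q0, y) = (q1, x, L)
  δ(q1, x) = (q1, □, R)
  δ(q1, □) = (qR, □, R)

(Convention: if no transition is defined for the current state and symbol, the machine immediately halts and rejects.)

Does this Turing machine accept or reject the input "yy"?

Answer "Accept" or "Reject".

Execution trace:
Initial: [q0]yy
Step 1: δ(q0, y) = (q1, x, L) → [q1]□xy
Step 2: δ(q1, □) = (qR, □, R) → □[qR]xy

The machine reaches the reject state qR and halts.

Answer: Reject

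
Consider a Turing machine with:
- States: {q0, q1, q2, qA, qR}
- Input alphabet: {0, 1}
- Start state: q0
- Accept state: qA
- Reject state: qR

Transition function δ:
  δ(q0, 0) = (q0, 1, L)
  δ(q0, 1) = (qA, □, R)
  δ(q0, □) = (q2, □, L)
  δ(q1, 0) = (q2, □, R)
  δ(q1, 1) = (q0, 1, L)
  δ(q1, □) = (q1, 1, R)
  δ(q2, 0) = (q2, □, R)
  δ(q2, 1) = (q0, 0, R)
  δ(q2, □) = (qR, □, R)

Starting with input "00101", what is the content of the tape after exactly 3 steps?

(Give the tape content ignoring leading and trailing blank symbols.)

Execution trace:
Initial: [q0]00101
Step 1: δ(q0, 0) = (q0, 1, L) → [q0]□10101
Step 2: δ(q0, □) = (q2, □, L) → [q2]□□10101
Step 3: δ(q2, □) = (qR, □, R) → □[qR]□10101

The machine reaches the reject state qR and halts.

After 3 steps, the tape (ignoring leading/trailing blanks) is: 10101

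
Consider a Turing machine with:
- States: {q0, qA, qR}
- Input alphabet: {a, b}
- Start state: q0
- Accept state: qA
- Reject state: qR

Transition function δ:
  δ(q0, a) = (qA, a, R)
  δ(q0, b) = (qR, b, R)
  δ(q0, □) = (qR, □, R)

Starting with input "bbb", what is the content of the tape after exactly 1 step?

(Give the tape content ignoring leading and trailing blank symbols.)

Execution trace:
Initial: [q0]bbb
Step 1: δ(q0, b) = (qR, b, R) → b[qR]bb

The machine reaches the reject state qR and halts.

After 1 step, the tape (ignoring leading/trailing blanks) is: bbb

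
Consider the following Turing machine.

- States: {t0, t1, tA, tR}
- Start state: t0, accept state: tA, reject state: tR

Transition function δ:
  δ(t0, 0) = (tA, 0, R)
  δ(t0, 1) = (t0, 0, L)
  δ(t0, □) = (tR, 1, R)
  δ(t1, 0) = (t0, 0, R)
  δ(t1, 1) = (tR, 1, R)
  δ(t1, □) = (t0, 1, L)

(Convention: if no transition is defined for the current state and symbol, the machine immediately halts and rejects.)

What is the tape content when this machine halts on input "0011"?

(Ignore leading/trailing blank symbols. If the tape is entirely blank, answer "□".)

Execution trace:
Initial: [t0]0011
Step 1: δ(t0, 0) = (tA, 0, R) → 0[tA]011

The machine reaches the accept state tA and halts.

Final tape (ignoring leading/trailing blanks): 0011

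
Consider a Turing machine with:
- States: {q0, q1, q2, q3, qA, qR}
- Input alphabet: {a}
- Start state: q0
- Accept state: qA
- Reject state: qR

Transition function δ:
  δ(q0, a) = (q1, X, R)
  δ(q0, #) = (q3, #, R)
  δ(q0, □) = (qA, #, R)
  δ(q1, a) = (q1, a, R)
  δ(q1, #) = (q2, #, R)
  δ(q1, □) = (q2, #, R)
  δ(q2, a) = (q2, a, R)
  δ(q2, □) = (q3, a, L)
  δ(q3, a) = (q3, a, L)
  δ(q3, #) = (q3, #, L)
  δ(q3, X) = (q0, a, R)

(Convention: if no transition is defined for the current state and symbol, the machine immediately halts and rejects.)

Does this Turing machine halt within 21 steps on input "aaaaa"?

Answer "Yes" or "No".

Execution trace:
Initial: [q0]aaaaa
Step 1: δ(q0, a) = (q1, X, R) → X[q1]aaaa
Step 2: δ(q1, a) = (q1, a, R) → Xa[q1]aaa
Step 3: δ(q1, a) = (q1, a, R) → Xaa[q1]aa
Step 4: δ(q1, a) = (q1, a, R) → Xaaa[q1]a
Step 5: δ(q1, a) = (q1, a, R) → Xaaaa[q1]□
Step 6: δ(q1, □) = (q2, #, R) → Xaaaa#[q2]□
Step 7: δ(q2, □) = (q3, a, L) → Xaaaa[q3]#a
Step 8: δ(q3, #) = (q3, #, L) → Xaaa[q3]a#a
Step 9: δ(q3, a) = (q3, a, L) → Xaa[q3]aa#a
Step 10: δ(q3, a) = (q3, a, L) → Xa[q3]aaa#a
Step 11: δ(q3, a) = (q3, a, L) → X[q3]aaaa#a
Step 12: δ(q3, a) = (q3, a, L) → [q3]Xaaaa#a
Step 13: δ(q3, X) = (q0, a, R) → a[q0]aaaa#a
Step 14: δ(q0, a) = (q1, X, R) → aX[q1]aaa#a
Step 15: δ(q1, a) = (q1, a, R) → aXa[q1]aa#a
Step 16: δ(q1, a) = (q1, a, R) → aXaa[q1]a#a
Step 17: δ(q1, a) = (q1, a, R) → aXaaa[q1]#a
Step 18: δ(q1, #) = (q2, #, R) → aXaaa#[q2]a
Step 19: δ(q2, a) = (q2, a, R) → aXaaa#a[q2]□
Step 20: δ(q2, □) = (q3, a, L) → aXaaa#[q3]aa
Step 21: δ(q3, a) = (q3, a, L) → aXaaa[q3]#aa

The machine has not reached a halting state after 21 steps.
The machine did not halt within the 21-step bound.

Answer: No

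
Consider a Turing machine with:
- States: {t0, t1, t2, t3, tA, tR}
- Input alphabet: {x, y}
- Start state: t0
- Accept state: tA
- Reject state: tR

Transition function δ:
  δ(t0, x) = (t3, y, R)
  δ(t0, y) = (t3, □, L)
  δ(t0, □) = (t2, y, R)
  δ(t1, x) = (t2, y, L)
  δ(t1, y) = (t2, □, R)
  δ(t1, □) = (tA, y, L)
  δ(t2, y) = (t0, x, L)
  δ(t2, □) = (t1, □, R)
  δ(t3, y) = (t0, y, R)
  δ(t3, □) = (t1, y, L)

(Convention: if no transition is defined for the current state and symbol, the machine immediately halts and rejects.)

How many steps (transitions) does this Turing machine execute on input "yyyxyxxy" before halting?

Execution trace:
Initial: [t0]yyyxyxxy
Step 1: δ(t0, y) = (t3, □, L) → [t3]□□yyxyxxy
Step 2: δ(t3, □) = (t1, y, L) → [t1]□y□yyxyxxy
Step 3: δ(t1, □) = (tA, y, L) → [tA]□yy□yyxyxxy

The machine reaches the accept state tA and halts.

The machine executed 3 steps before halting.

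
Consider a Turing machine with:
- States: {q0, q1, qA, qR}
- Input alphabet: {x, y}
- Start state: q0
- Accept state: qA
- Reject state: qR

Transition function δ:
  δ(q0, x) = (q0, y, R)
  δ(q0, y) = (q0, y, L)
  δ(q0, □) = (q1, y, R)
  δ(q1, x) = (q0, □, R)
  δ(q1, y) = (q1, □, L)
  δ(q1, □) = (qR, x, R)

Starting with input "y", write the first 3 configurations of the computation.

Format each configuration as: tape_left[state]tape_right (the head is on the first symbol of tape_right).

Transitions applied:
Step 1: δ(q0, y) = (q0, y, L)
Step 2: δ(q0, □) = (q1, y, R)

The first 3 configurations are:
[q0]y ⊢ [q0]□y ⊢ y[q1]y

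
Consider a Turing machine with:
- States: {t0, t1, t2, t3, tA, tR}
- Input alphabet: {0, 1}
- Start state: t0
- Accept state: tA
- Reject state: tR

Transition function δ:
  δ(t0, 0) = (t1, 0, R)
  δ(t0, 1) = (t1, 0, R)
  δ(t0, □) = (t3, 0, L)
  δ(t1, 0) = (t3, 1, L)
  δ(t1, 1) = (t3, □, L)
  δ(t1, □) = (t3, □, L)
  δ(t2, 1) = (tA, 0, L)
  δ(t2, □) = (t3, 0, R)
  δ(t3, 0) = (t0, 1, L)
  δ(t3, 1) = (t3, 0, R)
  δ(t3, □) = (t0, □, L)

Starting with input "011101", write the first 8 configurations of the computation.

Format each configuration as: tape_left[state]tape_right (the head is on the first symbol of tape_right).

Transitions applied:
Step 1: δ(t0, 0) = (t1, 0, R)
Step 2: δ(t1, 1) = (t3, □, L)
Step 3: δ(t3, 0) = (t0, 1, L)
Step 4: δ(t0, □) = (t3, 0, L)
Step 5: δ(t3, □) = (t0, □, L)
Step 6: δ(t0, □) = (t3, 0, L)
Step 7: δ(t3, □) = (t0, □, L)

The first 8 configurations are:
[t0]011101 ⊢ 0[t1]11101 ⊢ [t3]0□1101 ⊢ [t0]□1□1101 ⊢ [t3]□01□1101 ⊢ [t0]□□01□1101 ⊢ [t3]□0□01□1101 ⊢ [t0]□□0□01□1101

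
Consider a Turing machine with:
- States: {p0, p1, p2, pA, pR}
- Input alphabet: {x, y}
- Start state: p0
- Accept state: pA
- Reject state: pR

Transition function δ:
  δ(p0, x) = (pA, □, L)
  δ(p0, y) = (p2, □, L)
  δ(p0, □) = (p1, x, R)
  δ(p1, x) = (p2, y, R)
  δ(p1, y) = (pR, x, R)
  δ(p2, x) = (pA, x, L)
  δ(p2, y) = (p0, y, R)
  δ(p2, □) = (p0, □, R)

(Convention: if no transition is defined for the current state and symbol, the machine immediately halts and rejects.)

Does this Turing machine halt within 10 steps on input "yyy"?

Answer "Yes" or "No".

Execution trace:
Initial: [p0]yyy
Step 1: δ(p0, y) = (p2, □, L) → [p2]□□yy
Step 2: δ(p2, □) = (p0, □, R) → □[p0]□yy
Step 3: δ(p0, □) = (p1, x, R) → □x[p1]yy
Step 4: δ(p1, y) = (pR, x, R) → □xx[pR]y

The machine reaches the reject state pR and halts.
The machine halted after 4 steps (within the 10-step bound).

Answer: Yes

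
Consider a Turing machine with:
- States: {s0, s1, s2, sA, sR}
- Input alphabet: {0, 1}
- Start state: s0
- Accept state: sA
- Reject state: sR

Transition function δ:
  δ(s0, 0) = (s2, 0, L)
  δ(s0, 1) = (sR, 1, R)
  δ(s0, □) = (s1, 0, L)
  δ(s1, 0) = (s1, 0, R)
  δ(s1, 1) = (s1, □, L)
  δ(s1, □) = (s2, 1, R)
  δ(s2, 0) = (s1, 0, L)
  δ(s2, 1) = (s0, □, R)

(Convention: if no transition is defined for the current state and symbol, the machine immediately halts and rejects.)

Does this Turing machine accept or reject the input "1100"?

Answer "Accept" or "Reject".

Execution trace:
Initial: [s0]1100
Step 1: δ(s0, 1) = (sR, 1, R) → 1[sR]100

The machine reaches the reject state sR and halts.

Answer: Reject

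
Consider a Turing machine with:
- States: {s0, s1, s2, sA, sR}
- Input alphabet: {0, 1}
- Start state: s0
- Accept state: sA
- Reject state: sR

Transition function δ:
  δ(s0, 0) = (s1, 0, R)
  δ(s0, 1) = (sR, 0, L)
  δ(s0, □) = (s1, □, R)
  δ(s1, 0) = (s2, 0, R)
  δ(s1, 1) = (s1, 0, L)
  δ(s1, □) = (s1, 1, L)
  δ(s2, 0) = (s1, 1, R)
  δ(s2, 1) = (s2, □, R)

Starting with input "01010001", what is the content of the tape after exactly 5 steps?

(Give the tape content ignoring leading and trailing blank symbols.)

Execution trace:
Initial: [s0]01010001
Step 1: δ(s0, 0) = (s1, 0, R) → 0[s1]1010001
Step 2: δ(s1, 1) = (s1, 0, L) → [s1]00010001
Step 3: δ(s1, 0) = (s2, 0, R) → 0[s2]0010001
Step 4: δ(s2, 0) = (s1, 1, R) → 01[s1]010001
Step 5: δ(s1, 0) = (s2, 0, R) → 010[s2]10001

After 5 steps, the tape (ignoring leading/trailing blanks) is: 01010001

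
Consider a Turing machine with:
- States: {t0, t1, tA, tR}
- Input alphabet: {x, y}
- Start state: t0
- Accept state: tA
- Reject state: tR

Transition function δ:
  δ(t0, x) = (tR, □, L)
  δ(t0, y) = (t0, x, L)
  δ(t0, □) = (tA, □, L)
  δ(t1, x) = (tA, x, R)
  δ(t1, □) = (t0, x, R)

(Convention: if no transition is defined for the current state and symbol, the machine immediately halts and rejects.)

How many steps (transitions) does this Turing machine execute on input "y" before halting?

Execution trace:
Initial: [t0]y
Step 1: δ(t0, y) = (t0, x, L) → [t0]□x
Step 2: δ(t0, □) = (tA, □, L) → [tA]□□x

The machine reaches the accept state tA and halts.

The machine executed 2 steps before halting.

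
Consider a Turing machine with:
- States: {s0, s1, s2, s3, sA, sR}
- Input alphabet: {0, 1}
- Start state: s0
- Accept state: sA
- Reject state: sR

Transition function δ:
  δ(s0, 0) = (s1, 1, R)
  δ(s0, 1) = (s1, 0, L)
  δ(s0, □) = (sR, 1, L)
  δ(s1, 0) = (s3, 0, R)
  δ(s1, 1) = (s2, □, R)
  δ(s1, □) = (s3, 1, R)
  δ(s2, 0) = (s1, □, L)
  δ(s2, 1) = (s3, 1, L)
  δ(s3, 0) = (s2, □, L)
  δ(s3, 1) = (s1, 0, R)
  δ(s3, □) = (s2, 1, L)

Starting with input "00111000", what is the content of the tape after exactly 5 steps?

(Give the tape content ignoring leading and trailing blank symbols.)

Execution trace:
Initial: [s0]00111000
Step 1: δ(s0, 0) = (s1, 1, R) → 1[s1]0111000
Step 2: δ(s1, 0) = (s3, 0, R) → 10[s3]111000
Step 3: δ(s3, 1) = (s1, 0, R) → 100[s1]11000
Step 4: δ(s1, 1) = (s2, □, R) → 100□[s2]1000
Step 5: δ(s2, 1) = (s3, 1, L) → 100[s3]□1000

After 5 steps, the tape (ignoring leading/trailing blanks) is: 100□1000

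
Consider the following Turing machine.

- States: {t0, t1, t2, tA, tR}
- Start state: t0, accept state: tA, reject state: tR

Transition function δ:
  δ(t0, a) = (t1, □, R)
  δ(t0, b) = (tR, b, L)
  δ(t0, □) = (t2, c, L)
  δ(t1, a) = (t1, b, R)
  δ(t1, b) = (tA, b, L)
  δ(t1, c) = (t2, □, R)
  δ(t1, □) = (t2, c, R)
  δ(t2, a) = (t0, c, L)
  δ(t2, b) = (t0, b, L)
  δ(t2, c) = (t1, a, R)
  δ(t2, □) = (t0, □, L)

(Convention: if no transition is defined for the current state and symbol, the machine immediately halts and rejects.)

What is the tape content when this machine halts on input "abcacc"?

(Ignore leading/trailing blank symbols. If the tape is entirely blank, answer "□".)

Execution trace:
Initial: [t0]abcacc
Step 1: δ(t0, a) = (t1, □, R) → □[t1]bcacc
Step 2: δ(t1, b) = (tA, b, L) → [tA]□bcacc

The machine reaches the accept state tA and halts.

Final tape (ignoring leading/trailing blanks): bcacc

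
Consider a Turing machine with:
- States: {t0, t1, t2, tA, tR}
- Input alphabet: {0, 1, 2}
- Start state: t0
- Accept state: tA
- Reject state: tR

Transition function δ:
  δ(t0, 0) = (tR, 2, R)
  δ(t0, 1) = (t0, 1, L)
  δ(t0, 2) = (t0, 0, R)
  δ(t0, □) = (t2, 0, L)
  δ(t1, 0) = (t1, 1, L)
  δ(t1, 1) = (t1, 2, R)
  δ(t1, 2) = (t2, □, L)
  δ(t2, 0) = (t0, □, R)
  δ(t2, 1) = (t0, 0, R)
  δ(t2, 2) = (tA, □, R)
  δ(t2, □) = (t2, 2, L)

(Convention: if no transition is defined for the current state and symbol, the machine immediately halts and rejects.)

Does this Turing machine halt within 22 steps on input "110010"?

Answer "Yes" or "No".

Execution trace:
Initial: [t0]110010
Step 1: δ(t0, 1) = (t0, 1, L) → [t0]□110010
Step 2: δ(t0, □) = (t2, 0, L) → [t2]□0110010
Step 3: δ(t2, □) = (t2, 2, L) → [t2]□20110010
Step 4: δ(t2, □) = (t2, 2, L) → [t2]□220110010
Step 5: δ(t2, □) = (t2, 2, L) → [t2]□2220110010
Step 6: δ(t2, □) = (t2, 2, L) → [t2]□22220110010
Step 7: δ(t2, □) = (t2, 2, L) → [t2]□222220110010
Step 8: δ(t2, □) = (t2, 2, L) → [t2]□2222220110010
Step 9: δ(t2, □) = (t2, 2, L) → [t2]□22222220110010
Step 10: δ(t2, □) = (t2, 2, L) → [t2]□222222220110010
Step 11: δ(t2, □) = (t2, 2, L) → [t2]□2222222220110010
Step 12: δ(t2, □) = (t2, 2, L) → [t2]□22222222220110010
Step 13: δ(t2, □) = (t2, 2, L) → [t2]□222222222220110010
Step 14: δ(t2, □) = (t2, 2, L) → [t2]□2222222222220110010
Step 15: δ(t2, □) = (t2, 2, L) → [t2]□22222222222220110010
Step 16: δ(t2, □) = (t2, 2, L) → [t2]□222222222222220110010
Step 17: δ(t2, □) = (t2, 2, L) → [t2]□2222222222222220110010
Step 18: δ(t2, □) = (t2, 2, L) → [t2]□22222222222222220110010
Step 19: δ(t2, □) = (t2, 2, L) → [t2]□222222222222222220110010
Step 20: δ(t2, □) = (t2, 2, L) → [t2]□2222222222222222220110010
Step 21: δ(t2, □) = (t2, 2, L) → [t2]□22222222222222222220110010
Step 22: δ(t2, □) = (t2, 2, L) → [t2]□222222222222222222220110010

The machine has not reached a halting state after 22 steps.
The machine did not halt within the 22-step bound.

Answer: No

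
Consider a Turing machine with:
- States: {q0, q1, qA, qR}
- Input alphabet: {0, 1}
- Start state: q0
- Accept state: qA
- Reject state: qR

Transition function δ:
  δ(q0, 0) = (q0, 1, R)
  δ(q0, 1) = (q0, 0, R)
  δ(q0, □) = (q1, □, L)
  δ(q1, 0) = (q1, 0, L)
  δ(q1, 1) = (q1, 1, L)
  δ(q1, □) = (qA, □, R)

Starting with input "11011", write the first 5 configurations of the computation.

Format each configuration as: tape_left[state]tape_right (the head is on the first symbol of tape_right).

Transitions applied:
Step 1: δ(q0, 1) = (q0, 0, R)
Step 2: δ(q0, 1) = (q0, 0, R)
Step 3: δ(q0, 0) = (q0, 1, R)
Step 4: δ(q0, 1) = (q0, 0, R)

The first 5 configurations are:
[q0]11011 ⊢ 0[q0]1011 ⊢ 00[q0]011 ⊢ 001[q0]11 ⊢ 0010[q0]1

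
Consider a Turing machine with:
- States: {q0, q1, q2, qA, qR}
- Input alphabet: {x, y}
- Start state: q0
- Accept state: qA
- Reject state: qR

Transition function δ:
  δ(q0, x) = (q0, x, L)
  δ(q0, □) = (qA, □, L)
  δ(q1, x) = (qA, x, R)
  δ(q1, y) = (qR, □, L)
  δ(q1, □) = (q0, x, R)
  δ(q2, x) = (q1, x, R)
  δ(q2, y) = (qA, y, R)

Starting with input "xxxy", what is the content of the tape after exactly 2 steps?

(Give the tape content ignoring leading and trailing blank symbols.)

Execution trace:
Initial: [q0]xxxy
Step 1: δ(q0, x) = (q0, x, L) → [q0]□xxxy
Step 2: δ(q0, □) = (qA, □, L) → [qA]□□xxxy

The machine reaches the accept state qA and halts.

After 2 steps, the tape (ignoring leading/trailing blanks) is: xxxy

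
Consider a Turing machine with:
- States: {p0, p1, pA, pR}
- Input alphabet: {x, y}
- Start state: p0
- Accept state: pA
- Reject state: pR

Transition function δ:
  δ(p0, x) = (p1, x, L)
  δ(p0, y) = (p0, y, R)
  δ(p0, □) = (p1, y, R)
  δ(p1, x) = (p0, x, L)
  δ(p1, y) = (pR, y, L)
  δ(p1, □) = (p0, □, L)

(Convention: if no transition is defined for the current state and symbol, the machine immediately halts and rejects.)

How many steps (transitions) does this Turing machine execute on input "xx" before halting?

Execution trace:
Initial: [p0]xx
Step 1: δ(p0, x) = (p1, x, L) → [p1]□xx
Step 2: δ(p1, □) = (p0, □, L) → [p0]□□xx
Step 3: δ(p0, □) = (p1, y, R) → y[p1]□xx
Step 4: δ(p1, □) = (p0, □, L) → [p0]y□xx
Step 5: δ(p0, y) = (p0, y, R) → y[p0]□xx
Step 6: δ(p0, □) = (p1, y, R) → yy[p1]xx
Step 7: δ(p1, x) = (p0, x, L) → y[p0]yxx
Step 8: δ(p0, y) = (p0, y, R) → yy[p0]xx
Step 9: δ(p0, x) = (p1, x, L) → y[p1]yxx
Step 10: δ(p1, y) = (pR, y, L) → [pR]yyxx

The machine reaches the reject state pR and halts.

The machine executed 10 steps before halting.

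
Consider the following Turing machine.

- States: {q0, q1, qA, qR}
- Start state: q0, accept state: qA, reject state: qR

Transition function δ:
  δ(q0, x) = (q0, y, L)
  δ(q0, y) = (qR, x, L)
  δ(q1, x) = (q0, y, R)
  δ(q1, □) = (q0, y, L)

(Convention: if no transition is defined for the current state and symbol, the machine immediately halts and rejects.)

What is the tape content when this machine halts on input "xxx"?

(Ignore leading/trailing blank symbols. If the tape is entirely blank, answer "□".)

Execution trace:
Initial: [q0]xxx
Step 1: δ(q0, x) = (q0, y, L) → [q0]□yxx

No transition is defined for δ(q0, □). By convention the machine halts and rejects.

Final tape (ignoring leading/trailing blanks): yxx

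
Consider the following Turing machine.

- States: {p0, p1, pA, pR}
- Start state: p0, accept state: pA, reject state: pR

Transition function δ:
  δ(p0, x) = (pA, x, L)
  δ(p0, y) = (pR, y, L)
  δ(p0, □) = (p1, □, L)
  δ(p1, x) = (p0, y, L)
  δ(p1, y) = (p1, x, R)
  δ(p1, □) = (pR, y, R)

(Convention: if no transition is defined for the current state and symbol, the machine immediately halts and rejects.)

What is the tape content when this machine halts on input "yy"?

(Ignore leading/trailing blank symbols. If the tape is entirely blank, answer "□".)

Execution trace:
Initial: [p0]yy
Step 1: δ(p0, y) = (pR, y, L) → [pR]□yy

The machine reaches the reject state pR and halts.

Final tape (ignoring leading/trailing blanks): yy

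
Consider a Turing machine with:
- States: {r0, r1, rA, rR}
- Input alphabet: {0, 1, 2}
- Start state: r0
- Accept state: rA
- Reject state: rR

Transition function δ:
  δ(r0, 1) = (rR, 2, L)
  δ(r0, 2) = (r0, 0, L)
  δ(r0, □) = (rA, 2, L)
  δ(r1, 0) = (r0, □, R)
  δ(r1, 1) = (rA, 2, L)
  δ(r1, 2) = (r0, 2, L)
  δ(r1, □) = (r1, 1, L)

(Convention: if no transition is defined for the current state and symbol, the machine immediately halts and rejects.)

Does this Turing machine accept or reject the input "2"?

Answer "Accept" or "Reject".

Execution trace:
Initial: [r0]2
Step 1: δ(r0, 2) = (r0, 0, L) → [r0]□0
Step 2: δ(r0, □) = (rA, 2, L) → [rA]□20

The machine reaches the accept state rA and halts.

Answer: Accept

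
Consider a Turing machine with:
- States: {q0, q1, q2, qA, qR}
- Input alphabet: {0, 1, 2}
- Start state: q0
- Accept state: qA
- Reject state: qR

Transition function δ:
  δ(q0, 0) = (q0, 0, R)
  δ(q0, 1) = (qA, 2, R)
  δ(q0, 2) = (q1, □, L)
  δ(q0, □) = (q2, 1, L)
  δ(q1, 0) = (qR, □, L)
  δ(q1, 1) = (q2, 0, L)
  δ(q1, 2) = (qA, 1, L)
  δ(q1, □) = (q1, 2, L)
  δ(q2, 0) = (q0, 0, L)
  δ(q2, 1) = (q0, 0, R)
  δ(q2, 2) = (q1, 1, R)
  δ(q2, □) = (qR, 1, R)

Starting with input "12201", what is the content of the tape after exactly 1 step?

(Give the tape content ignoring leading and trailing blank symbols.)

Execution trace:
Initial: [q0]12201
Step 1: δ(q0, 1) = (qA, 2, R) → 2[qA]2201

The machine reaches the accept state qA and halts.

After 1 step, the tape (ignoring leading/trailing blanks) is: 22201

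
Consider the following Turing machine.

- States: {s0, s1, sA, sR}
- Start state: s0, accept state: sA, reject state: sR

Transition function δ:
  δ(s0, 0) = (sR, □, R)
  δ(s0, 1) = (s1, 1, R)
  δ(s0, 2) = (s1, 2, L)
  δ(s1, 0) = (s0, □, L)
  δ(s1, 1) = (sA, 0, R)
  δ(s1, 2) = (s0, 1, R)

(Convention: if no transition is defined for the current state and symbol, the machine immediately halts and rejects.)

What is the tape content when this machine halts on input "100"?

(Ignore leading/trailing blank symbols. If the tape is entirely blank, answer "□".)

Execution trace:
Initial: [s0]100
Step 1: δ(s0, 1) = (s1, 1, R) → 1[s1]00
Step 2: δ(s1, 0) = (s0, □, L) → [s0]1□0
Step 3: δ(s0, 1) = (s1, 1, R) → 1[s1]□0

No transition is defined for δ(s1, □). By convention the machine halts and rejects.

Final tape (ignoring leading/trailing blanks): 1□0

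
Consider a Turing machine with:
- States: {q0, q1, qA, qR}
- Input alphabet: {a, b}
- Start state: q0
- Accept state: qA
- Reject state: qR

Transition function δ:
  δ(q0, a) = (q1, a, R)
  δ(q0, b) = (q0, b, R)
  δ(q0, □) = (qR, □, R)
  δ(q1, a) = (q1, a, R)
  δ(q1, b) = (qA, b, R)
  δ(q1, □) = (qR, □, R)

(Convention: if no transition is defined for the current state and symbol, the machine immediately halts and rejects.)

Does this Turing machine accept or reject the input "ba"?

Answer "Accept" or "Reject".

Execution trace:
Initial: [q0]ba
Step 1: δ(q0, b) = (q0, b, R) → b[q0]a
Step 2: δ(q0, a) = (q1, a, R) → ba[q1]□
Step 3: δ(q1, □) = (qR, □, R) → ba□[qR]□

The machine reaches the reject state qR and halts.

Answer: Reject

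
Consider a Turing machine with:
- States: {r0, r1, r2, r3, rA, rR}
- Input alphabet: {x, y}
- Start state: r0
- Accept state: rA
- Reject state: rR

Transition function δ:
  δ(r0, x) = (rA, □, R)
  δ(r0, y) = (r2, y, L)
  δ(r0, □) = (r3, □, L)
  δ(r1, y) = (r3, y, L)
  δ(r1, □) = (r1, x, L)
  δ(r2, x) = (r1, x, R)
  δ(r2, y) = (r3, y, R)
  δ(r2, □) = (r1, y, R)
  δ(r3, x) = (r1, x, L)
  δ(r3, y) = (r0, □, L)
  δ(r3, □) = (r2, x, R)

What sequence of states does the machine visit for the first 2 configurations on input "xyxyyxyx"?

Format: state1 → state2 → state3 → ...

Execution trace:
Initial: [r0]xyxyyxyx
Step 1: δ(r0, x) = (rA, □, R) → □[rA]yxyyxyx

The machine reaches the accept state rA and halts.

State sequence: r0 → rA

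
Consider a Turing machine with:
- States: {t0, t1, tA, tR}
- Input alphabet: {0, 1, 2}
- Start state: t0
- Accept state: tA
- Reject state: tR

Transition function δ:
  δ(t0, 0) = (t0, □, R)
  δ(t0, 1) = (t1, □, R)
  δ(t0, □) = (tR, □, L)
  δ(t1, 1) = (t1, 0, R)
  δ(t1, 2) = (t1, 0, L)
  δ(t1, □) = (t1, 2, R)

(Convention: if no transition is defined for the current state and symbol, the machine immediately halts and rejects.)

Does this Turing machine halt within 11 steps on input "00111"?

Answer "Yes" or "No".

Execution trace:
Initial: [t0]00111
Step 1: δ(t0, 0) = (t0, □, R) → □[t0]0111
Step 2: δ(t0, 0) = (t0, □, R) → □□[t0]111
Step 3: δ(t0, 1) = (t1, □, R) → □□□[t1]11
Step 4: δ(t1, 1) = (t1, 0, R) → □□□0[t1]1
Step 5: δ(t1, 1) = (t1, 0, R) → □□□00[t1]□
Step 6: δ(t1, □) = (t1, 2, R) → □□□002[t1]□
Step 7: δ(t1, □) = (t1, 2, R) → □□□0022[t1]□
Step 8: δ(t1, □) = (t1, 2, R) → □□□00222[t1]□
Step 9: δ(t1, □) = (t1, 2, R) → □□□002222[t1]□
Step 10: δ(t1, □) = (t1, 2, R) → □□□0022222[t1]□
Step 11: δ(t1, □) = (t1, 2, R) → □□□00222222[t1]□

The machine has not reached a halting state after 11 steps.
The machine did not halt within the 11-step bound.

Answer: No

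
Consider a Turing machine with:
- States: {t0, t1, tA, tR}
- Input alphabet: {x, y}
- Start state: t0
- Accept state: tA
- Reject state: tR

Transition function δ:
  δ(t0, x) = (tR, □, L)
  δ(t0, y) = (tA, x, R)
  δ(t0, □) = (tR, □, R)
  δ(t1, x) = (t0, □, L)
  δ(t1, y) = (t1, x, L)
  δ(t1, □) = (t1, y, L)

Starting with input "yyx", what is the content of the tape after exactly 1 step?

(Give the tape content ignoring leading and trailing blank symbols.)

Execution trace:
Initial: [t0]yyx
Step 1: δ(t0, y) = (tA, x, R) → x[tA]yx

The machine reaches the accept state tA and halts.

After 1 step, the tape (ignoring leading/trailing blanks) is: xyx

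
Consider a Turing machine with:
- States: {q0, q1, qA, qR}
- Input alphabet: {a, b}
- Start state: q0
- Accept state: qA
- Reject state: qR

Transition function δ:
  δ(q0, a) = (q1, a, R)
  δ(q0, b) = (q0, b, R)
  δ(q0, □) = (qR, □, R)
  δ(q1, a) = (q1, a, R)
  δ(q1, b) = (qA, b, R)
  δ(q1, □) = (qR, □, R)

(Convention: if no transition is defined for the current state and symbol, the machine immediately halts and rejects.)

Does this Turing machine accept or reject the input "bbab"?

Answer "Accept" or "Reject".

Execution trace:
Initial: [q0]bbab
Step 1: δ(q0, b) = (q0, b, R) → b[q0]bab
Step 2: δ(q0, b) = (q0, b, R) → bb[q0]ab
Step 3: δ(q0, a) = (q1, a, R) → bba[q1]b
Step 4: δ(q1, b) = (qA, b, R) → bbab[qA]□

The machine reaches the accept state qA and halts.

Answer: Accept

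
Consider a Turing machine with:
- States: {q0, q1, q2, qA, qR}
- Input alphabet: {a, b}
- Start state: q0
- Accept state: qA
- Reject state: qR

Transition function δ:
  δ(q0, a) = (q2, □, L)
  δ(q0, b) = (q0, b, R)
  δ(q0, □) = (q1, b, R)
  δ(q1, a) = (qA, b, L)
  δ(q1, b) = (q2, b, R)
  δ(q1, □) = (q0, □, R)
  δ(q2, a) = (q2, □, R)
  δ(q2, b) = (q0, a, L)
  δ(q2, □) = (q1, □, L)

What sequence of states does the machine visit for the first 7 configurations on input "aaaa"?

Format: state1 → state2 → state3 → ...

Execution trace:
Initial: [q0]aaaa
Step 1: δ(q0, a) = (q2, □, L) → [q2]□□aaa
Step 2: δ(q2, □) = (q1, □, L) → [q1]□□□aaa
Step 3: δ(q1, □) = (q0, □, R) → □[q0]□□aaa
Step 4: δ(q0, □) = (q1, b, R) → □b[q1]□aaa
Step 5: δ(q1, □) = (q0, □, R) → □b□[q0]aaa
Step 6: δ(q0, a) = (q2, □, L) → □b[q2]□□aa

State sequence: q0 → q2 → q1 → q0 → q1 → q0 → q2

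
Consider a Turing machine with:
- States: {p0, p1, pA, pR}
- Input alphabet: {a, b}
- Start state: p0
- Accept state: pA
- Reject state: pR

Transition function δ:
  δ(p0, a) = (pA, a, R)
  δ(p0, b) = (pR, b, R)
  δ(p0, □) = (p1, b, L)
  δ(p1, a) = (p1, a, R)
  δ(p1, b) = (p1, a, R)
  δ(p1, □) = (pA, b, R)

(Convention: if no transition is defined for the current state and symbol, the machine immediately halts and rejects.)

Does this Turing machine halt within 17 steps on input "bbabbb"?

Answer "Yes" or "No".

Execution trace:
Initial: [p0]bbabbb
Step 1: δ(p0, b) = (pR, b, R) → b[pR]babbb

The machine reaches the reject state pR and halts.
The machine halted after 1 step (within the 17-step bound).

Answer: Yes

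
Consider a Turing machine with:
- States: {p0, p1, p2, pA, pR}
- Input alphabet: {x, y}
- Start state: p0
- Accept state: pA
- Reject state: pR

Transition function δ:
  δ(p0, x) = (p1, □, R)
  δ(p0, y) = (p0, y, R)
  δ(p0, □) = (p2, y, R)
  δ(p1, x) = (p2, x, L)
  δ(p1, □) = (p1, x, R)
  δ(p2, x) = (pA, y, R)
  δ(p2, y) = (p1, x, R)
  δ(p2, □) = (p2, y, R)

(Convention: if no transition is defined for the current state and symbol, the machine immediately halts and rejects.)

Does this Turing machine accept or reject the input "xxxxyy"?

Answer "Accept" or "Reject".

Execution trace:
Initial: [p0]xxxxyy
Step 1: δ(p0, x) = (p1, □, R) → □[p1]xxxyy
Step 2: δ(p1, x) = (p2, x, L) → [p2]□xxxyy
Step 3: δ(p2, □) = (p2, y, R) → y[p2]xxxyy
Step 4: δ(p2, x) = (pA, y, R) → yy[pA]xxyy

The machine reaches the accept state pA and halts.

Answer: Accept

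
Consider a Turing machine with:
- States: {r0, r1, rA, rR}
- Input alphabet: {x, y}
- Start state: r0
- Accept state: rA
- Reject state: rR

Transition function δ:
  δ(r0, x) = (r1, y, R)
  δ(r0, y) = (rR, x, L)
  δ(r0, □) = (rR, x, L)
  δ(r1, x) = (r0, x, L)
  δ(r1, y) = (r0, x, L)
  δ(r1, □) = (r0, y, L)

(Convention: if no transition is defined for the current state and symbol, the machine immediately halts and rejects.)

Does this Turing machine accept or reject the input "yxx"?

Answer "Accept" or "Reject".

Execution trace:
Initial: [r0]yxx
Step 1: δ(r0, y) = (rR, x, L) → [rR]□xxx

The machine reaches the reject state rR and halts.

Answer: Reject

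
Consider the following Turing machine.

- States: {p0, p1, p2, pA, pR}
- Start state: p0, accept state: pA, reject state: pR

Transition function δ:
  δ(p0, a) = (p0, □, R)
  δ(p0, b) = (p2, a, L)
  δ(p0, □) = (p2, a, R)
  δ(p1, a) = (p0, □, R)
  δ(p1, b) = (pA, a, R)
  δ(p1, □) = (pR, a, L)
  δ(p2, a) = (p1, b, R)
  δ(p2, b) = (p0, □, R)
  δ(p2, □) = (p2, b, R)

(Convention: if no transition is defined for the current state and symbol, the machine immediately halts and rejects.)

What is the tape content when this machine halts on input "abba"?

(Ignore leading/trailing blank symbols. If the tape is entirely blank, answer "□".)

Execution trace:
Initial: [p0]abba
Step 1: δ(p0, a) = (p0, □, R) → □[p0]bba
Step 2: δ(p0, b) = (p2, a, L) → [p2]□aba
Step 3: δ(p2, □) = (p2, b, R) → b[p2]aba
Step 4: δ(p2, a) = (p1, b, R) → bb[p1]ba
Step 5: δ(p1, b) = (pA, a, R) → bba[pA]a

The machine reaches the accept state pA and halts.

Final tape (ignoring leading/trailing blanks): bbaa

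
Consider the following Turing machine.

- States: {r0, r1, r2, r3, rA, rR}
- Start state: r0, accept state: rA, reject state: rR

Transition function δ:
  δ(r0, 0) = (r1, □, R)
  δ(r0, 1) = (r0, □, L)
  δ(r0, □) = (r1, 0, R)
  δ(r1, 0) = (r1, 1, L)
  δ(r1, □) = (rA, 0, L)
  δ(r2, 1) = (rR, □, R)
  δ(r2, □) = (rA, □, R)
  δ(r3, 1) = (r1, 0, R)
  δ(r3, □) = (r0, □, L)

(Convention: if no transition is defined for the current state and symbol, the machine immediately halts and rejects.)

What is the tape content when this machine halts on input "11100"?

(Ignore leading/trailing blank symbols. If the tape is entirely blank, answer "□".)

Execution trace:
Initial: [r0]11100
Step 1: δ(r0, 1) = (r0, □, L) → [r0]□□1100
Step 2: δ(r0, □) = (r1, 0, R) → 0[r1]□1100
Step 3: δ(r1, □) = (rA, 0, L) → [rA]001100

The machine reaches the accept state rA and halts.

Final tape (ignoring leading/trailing blanks): 001100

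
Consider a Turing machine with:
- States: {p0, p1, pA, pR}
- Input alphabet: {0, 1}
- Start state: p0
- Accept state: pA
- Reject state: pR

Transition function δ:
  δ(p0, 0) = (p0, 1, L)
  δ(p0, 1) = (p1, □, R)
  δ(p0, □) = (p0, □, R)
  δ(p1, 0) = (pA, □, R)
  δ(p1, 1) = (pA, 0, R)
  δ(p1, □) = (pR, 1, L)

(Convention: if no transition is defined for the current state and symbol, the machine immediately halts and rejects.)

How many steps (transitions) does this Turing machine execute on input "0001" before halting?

Execution trace:
Initial: [p0]0001
Step 1: δ(p0, 0) = (p0, 1, L) → [p0]□1001
Step 2: δ(p0, □) = (p0, □, R) → □[p0]1001
Step 3: δ(p0, 1) = (p1, □, R) → □□[p1]001
Step 4: δ(p1, 0) = (pA, □, R) → □□□[pA]01

The machine reaches the accept state pA and halts.

The machine executed 4 steps before halting.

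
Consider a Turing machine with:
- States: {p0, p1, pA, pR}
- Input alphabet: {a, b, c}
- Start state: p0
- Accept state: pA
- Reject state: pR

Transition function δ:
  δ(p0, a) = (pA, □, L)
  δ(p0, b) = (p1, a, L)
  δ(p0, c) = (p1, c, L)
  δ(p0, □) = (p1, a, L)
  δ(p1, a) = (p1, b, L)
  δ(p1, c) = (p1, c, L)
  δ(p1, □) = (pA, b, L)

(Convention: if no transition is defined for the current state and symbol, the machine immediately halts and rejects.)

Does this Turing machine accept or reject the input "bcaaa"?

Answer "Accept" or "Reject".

Execution trace:
Initial: [p0]bcaaa
Step 1: δ(p0, b) = (p1, a, L) → [p1]□acaaa
Step 2: δ(p1, □) = (pA, b, L) → [pA]□bacaaa

The machine reaches the accept state pA and halts.

Answer: Accept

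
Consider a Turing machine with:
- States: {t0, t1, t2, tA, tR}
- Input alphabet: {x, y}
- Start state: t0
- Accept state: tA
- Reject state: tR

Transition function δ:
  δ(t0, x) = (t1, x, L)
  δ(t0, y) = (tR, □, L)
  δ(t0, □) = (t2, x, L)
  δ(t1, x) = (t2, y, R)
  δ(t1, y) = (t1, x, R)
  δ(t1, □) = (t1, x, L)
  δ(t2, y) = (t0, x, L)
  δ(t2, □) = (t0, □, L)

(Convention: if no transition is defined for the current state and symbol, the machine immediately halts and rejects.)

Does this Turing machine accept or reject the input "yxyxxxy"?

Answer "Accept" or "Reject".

Execution trace:
Initial: [t0]yxyxxxy
Step 1: δ(t0, y) = (tR, □, L) → [tR]□□xyxxxy

The machine reaches the reject state tR and halts.

Answer: Reject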